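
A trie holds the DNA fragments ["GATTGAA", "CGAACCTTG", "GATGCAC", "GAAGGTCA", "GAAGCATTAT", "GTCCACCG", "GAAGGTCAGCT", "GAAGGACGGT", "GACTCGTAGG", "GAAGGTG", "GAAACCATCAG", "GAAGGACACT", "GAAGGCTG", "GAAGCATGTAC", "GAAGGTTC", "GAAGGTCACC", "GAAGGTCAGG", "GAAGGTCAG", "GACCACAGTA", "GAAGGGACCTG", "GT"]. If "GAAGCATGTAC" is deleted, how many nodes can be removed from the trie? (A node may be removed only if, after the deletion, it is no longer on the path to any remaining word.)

4

After clearing the end-marker at "GAAGCATGTAC", prune upward until reaching a node still needed by another word.
The suffix "GTAC" (4 nodes) is used only by "GAAGCATGTAC"; the node for "GAAGCAT" still has the child "T", so pruning stops there.
Nodes removed: 4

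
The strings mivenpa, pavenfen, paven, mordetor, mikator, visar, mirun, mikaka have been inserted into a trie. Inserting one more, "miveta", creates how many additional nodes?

2

The longest prefix of "miveta" already in the trie is "mive" (length 4).
Each of the 2 remaining characters creates one node.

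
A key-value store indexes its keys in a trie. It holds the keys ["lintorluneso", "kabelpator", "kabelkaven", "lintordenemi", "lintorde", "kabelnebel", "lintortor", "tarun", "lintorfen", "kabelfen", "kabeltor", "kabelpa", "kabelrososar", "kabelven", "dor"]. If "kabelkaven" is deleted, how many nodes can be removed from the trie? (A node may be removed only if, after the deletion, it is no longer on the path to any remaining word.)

5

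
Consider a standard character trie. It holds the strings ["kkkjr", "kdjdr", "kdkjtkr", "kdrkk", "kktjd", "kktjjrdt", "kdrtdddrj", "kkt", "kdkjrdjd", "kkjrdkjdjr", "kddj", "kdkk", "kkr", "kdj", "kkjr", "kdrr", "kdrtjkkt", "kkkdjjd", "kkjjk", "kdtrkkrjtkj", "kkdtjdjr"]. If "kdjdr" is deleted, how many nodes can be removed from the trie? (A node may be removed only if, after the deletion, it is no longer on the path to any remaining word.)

2

Walk "kdjdr" from the leaf back toward the root, removing each node that no remaining word uses.
The suffix "dr" (2 nodes) is used only by "kdjdr"; "kdj" is itself a stored word, so pruning stops there.
Nodes removed: 2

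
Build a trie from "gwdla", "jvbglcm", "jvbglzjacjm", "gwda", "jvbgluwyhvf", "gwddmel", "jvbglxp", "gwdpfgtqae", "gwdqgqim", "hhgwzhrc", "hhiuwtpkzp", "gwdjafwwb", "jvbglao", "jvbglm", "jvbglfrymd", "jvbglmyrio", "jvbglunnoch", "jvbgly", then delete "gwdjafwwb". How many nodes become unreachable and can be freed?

6

Walk "gwdjafwwb" from the leaf back toward the root, removing each node that no remaining word uses.
The suffix "jafwwb" (6 nodes) is used only by "gwdjafwwb"; the node for "gwd" still has the child "l", so pruning stops there.
Nodes removed: 6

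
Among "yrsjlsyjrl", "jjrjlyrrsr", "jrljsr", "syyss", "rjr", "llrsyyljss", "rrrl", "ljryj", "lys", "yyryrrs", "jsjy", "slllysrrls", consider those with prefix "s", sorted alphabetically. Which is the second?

syyss

DFS of the "s" subtree visits, in order: "slllysrrls", "syyss"
Position 2: syyss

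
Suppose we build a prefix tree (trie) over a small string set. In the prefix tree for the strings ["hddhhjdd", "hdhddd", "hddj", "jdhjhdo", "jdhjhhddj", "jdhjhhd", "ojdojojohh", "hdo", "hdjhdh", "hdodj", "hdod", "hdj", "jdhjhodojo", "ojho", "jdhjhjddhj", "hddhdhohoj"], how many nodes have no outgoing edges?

12

A leaf is a node with no children — equivalently, the end of a word that is not a proper prefix of any other stored word.
Those words: "hddhdhohoj", "hddhhjdd", "hddj", "hdhddd", "hdjhdh", "hdodj", "jdhjhdo", "jdhjhhddj", "jdhjhjddhj", "jdhjhodojo", "ojdojojohh", "ojho"
Leaf count: 12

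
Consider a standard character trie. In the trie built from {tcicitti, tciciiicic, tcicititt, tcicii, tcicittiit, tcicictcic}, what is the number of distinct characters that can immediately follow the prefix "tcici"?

3

The children of the "tcici" node are the distinct next characters among strings starting with "tcici".
Characters that immediately follow "tcici" among the stored strings: {c, i, t}.
That node has 3 child edges.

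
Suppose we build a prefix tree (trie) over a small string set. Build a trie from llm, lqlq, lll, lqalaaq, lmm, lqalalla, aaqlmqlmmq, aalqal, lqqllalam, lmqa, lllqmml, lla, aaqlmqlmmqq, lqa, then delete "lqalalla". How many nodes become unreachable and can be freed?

3

After clearing the end-marker at "lqalalla", prune upward until reaching a node still needed by another word.
The suffix "lla" (3 nodes) is used only by "lqalalla"; the node for "lqala" still has the child "a", so pruning stops there.
Nodes removed: 3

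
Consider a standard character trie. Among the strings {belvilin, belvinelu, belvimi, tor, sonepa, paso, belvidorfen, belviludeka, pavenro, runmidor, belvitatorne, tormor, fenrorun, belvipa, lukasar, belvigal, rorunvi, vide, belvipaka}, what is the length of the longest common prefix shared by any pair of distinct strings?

The deepest shared node is where two words last agree before diverging.
"belvipa" and "belvipaka" agree on "belvipa" (7 characters) before diverging; nothing deeper is shared.
Longest shared-prefix length: 7

7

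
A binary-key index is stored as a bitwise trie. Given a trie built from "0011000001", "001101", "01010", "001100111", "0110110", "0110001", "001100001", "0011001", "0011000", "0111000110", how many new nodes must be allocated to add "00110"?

"00110" is already a full path in the trie; only an end-marker is added.
No new nodes are needed: 0.

0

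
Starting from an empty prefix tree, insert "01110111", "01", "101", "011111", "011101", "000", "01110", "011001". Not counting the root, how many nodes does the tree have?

Count nodes per top-level branch (shared prefixes stored once):
  '0'-branch (000, 01, 011001, 01110, 011101, 01110111, 011111): 15 nodes
  '1'-branch (101): 3 nodes
Sum: 18

18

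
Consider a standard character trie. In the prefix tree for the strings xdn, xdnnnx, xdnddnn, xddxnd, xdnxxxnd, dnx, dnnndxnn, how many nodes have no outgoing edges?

Leaves are exactly the stored words that no other stored word extends.
Those words: "dnnndxnn", "dnx", "xddxnd", "xdnddnn", "xdnnnx", "xdnxxxnd"
Leaf count: 6

6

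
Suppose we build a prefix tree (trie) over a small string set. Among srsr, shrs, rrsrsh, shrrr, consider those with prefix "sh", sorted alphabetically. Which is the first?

DFS of the "sh" subtree visits, in order: "shrrr", "shrs"
The 1st is shrrr.

shrrr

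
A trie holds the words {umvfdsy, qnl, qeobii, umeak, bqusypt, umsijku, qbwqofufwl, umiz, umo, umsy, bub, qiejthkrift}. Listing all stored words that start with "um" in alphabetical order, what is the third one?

umo

Filter for "um…" and sort: "umeak", "umiz", "umo", "umsijku", "umsy", "umvfdsy"
The 3rd is umo.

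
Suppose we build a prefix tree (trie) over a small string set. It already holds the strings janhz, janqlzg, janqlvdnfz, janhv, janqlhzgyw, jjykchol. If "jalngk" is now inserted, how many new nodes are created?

Walking "jalngk" from the root, the first 2 characters ("ja") follow existing edges; "l" is the first miss.
New nodes needed: |"jalngk"| − 2 = 6 − 2 = 4.

4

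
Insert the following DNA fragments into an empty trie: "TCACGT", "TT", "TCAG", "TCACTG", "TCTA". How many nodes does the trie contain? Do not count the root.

For each word, the new-node count is its length minus the longest prefix already in the trie:
  "TCACGT" → 6 new (T, C, A, C, G, T)
  "TT" → prefix "T" already present; 1 new (T)
  "TCAG" → prefix "TCA" already present; 1 new (G)
  "TCACTG" → prefix "TCAC" already present; 2 new (T, G)
  "TCTA" → prefix "TC" already present; 2 new (T, A)
Total nodes = 6 + 1 + 1 + 2 + 2 = 12

12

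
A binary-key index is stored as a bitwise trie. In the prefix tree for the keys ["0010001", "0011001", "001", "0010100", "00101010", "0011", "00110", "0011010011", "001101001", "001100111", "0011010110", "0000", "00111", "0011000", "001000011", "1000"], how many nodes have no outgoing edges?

11

A leaf is a node with no children — equivalently, the end of a word that is not a proper prefix of any other stored word.
Those words: "0000", "001000011", "0010001", "0010100", "00101010", "0011000", "001100111", "0011010011", "0011010110", "00111", "1000"
Leaf count: 11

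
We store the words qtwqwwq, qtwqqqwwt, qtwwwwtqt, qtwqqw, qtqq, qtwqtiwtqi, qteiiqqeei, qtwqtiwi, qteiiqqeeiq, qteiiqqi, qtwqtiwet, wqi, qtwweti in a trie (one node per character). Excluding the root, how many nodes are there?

Insert word by word; a character creates a node only if that edge doesn't already exist:
  "qtwqwwq" → 7 new (q, t, w, q, w, w, q)
  "qtwqqqwwt" → prefix "qtwq" already present; 5 new (q, q, w, w, t)
  "qtwwwwtqt" → prefix "qtw" already present; 6 new (w, w, w, t, q, t)
  "qtwqqw" → prefix "qtwqq" already present; 1 new (w)
  "qtqq" → prefix "qt" already present; 2 new (q, q)
  "qtwqtiwtqi" → prefix "qtwq" already present; 6 new (t, i, w, t, q, i)
  "qteiiqqeei" → prefix "qt" already present; 8 new (e, i, i, q, q, e, e, i)
  "qtwqtiwi" → prefix "qtwqtiw" already present; 1 new (i)
  "qteiiqqeeiq" → prefix "qteiiqqeei" already present; 1 new (q)
  "qteiiqqi" → prefix "qteiiqq" already present; 1 new (i)
  "qtwqtiwet" → prefix "qtwqtiw" already present; 2 new (e, t)
  "wqi" → 3 new (w, q, i)
  "qtwweti" → prefix "qtww" already present; 3 new (e, t, i)
Total nodes = 7 + 5 + 6 + 1 + 2 + 6 + 8 + 1 + 1 + 1 + 2 + 3 + 3 = 46

46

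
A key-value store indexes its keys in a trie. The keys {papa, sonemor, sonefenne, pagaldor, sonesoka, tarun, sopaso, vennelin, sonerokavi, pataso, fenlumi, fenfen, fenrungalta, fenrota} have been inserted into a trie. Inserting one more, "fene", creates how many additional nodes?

Walking "fene" from the root, the first 3 characters ("fen") follow existing edges; "e" is the first miss.
So 4 − 3 = 1 new nodes.

1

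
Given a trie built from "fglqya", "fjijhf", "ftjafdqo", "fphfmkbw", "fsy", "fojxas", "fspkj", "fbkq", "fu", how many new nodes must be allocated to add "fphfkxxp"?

Walking "fphfkxxp" from the root, the first 4 characters ("fphf") follow existing edges; "k" is the first miss.
So 8 − 4 = 4 new nodes.

4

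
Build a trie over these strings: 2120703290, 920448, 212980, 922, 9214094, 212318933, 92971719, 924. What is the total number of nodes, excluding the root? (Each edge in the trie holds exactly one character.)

For each word, the new-node count is its length minus the longest prefix already in the trie:
  "2120703290" → 10 new (2, 1, 2, 0, 7, 0, 3, 2, 9, 0)
  "920448" → 6 new (9, 2, 0, 4, 4, 8)
  "212980" → prefix "212" already present; 3 new (9, 8, 0)
  "922" → prefix "92" already present; 1 new (2)
  "9214094" → prefix "92" already present; 5 new (1, 4, 0, 9, 4)
  "212318933" → prefix "212" already present; 6 new (3, 1, 8, 9, 3, 3)
  "92971719" → prefix "92" already present; 6 new (9, 7, 1, 7, 1, 9)
  "924" → prefix "92" already present; 1 new (4)
Total nodes = 10 + 6 + 3 + 1 + 5 + 6 + 6 + 1 = 38

38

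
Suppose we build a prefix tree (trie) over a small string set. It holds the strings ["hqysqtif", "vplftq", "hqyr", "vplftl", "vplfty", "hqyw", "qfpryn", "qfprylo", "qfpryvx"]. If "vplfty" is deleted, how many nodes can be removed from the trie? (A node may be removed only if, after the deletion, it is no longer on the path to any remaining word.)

1

A node on "vplfty"'s path can go only if nothing else ends at it or branches off below it.
The suffix "y" (1 node) is used only by "vplfty"; the node for "vplft" still has the child "q", so pruning stops there.
Nodes removed: 1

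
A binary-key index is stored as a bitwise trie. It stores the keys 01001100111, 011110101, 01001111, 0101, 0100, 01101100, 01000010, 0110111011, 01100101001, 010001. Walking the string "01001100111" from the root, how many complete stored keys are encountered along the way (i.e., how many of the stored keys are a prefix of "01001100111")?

Traverse "01001100111" character by character; count nodes along the way that are marked as word ends.
Prefixes of the query that are stored words: "0100", "01001100111"
Count: 2

2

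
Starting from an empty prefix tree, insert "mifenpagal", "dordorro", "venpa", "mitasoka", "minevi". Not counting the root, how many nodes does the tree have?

33

For each word, the new-node count is its length minus the longest prefix already in the trie:
  "mifenpagal" → 10 new (m, i, f, e, n, p, a, g, a, l)
  "dordorro" → 8 new (d, o, r, d, o, r, r, o)
  "venpa" → 5 new (v, e, n, p, a)
  "mitasoka" → prefix "mi" already present; 6 new (t, a, s, o, k, a)
  "minevi" → prefix "mi" already present; 4 new (n, e, v, i)
Total nodes = 10 + 8 + 5 + 6 + 4 = 33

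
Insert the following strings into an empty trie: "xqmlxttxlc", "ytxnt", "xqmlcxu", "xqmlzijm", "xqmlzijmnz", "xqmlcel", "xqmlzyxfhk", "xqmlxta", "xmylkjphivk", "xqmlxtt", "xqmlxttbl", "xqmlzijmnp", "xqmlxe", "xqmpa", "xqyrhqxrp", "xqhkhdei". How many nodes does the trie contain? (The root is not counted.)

Insert word by word; a character creates a node only if that edge doesn't already exist:
  "xqmlxttxlc" → 10 new (x, q, m, l, x, t, t, x, l, c)
  "ytxnt" → 5 new (y, t, x, n, t)
  "xqmlcxu" → prefix "xqml" already present; 3 new (c, x, u)
  "xqmlzijm" → prefix "xqml" already present; 4 new (z, i, j, m)
  "xqmlzijmnz" → prefix "xqmlzijm" already present; 2 new (n, z)
  "xqmlcel" → prefix "xqmlc" already present; 2 new (e, l)
  "xqmlzyxfhk" → prefix "xqmlz" already present; 5 new (y, x, f, h, k)
  "xqmlxta" → prefix "xqmlxt" already present; 1 new (a)
  "xmylkjphivk" → prefix "x" already present; 10 new (m, y, l, k, j, p, h, i, v, k)
  "xqmlxtt" → prefix "xqmlxtt" already present; 0 new (none)
  "xqmlxttbl" → prefix "xqmlxtt" already present; 2 new (b, l)
  "xqmlzijmnp" → prefix "xqmlzijmn" already present; 1 new (p)
  "xqmlxe" → prefix "xqmlx" already present; 1 new (e)
  "xqmpa" → prefix "xqm" already present; 2 new (p, a)
  "xqyrhqxrp" → prefix "xq" already present; 7 new (y, r, h, q, x, r, p)
  "xqhkhdei" → prefix "xq" already present; 6 new (h, k, h, d, e, i)
Total nodes = 10 + 5 + 3 + 4 + 2 + 2 + 5 + 1 + 10 + 0 + 2 + 1 + 1 + 2 + 7 + 6 = 61

61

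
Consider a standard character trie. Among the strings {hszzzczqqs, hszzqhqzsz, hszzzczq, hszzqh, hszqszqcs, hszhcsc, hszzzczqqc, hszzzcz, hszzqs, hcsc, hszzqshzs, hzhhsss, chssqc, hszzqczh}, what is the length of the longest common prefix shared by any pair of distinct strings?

9

Look for the deepest trie node that still has at least two words in its subtree.
e.g. "hszzzczqqc" and "hszzzczqqs" share the prefix "hszzzczqq" of length 9; no pair shares a longer one.
Longest shared-prefix length: 9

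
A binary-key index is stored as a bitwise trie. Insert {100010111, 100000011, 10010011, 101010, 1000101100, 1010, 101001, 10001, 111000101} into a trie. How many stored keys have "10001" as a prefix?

3

Traverse to the node for "10001", then collect every word in that subtree.
Words under "10001": 10001, 1000101100, 100010111
Count: 3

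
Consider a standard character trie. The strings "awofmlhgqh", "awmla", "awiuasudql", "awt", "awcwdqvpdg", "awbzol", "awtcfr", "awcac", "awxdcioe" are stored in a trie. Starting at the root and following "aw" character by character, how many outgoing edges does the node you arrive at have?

7

Follow the path "aw" to its node, then look at its outgoing edges.
Distinct next characters after "aw": b, c, i, m, o, t, x.
That node has 7 child edges.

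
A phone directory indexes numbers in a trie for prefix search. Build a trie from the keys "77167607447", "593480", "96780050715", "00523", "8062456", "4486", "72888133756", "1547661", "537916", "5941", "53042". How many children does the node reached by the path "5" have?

The children of the "5" node are the distinct next characters among strings starting with "5".
Distinct next characters after "5": 3, 9.
That node has 2 child edges.

2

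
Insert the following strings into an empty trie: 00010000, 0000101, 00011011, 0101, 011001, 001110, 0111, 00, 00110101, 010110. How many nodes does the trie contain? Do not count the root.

Trace insertions, counting only characters that open a new branch:
  "00010000" → 8 new (0, 0, 0, 1, 0, 0, 0, 0)
  "0000101" → prefix "000" already present; 4 new (0, 1, 0, 1)
  "00011011" → prefix "0001" already present; 4 new (1, 0, 1, 1)
  "0101" → prefix "0" already present; 3 new (1, 0, 1)
  "011001" → prefix "01" already present; 4 new (1, 0, 0, 1)
  "001110" → prefix "00" already present; 4 new (1, 1, 1, 0)
  "0111" → prefix "011" already present; 1 new (1)
  "00" → prefix "00" already present; 0 new (none)
  "00110101" → prefix "0011" already present; 4 new (0, 1, 0, 1)
  "010110" → prefix "0101" already present; 2 new (1, 0)
Total nodes = 8 + 4 + 4 + 3 + 4 + 4 + 1 + 0 + 4 + 2 = 34

34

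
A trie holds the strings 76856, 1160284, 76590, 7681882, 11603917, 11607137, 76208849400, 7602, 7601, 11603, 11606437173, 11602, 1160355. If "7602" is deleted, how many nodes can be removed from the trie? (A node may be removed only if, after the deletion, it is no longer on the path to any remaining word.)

A node on "7602"'s path can go only if nothing else ends at it or branches off below it.
The suffix "2" (1 node) is used only by "7602"; the node for "760" still has the child "1", so pruning stops there.
Nodes removed: 1

1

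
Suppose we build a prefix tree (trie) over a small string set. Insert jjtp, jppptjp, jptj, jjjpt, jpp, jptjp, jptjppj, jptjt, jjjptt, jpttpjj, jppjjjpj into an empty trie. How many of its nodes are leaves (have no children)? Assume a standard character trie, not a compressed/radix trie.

A leaf is a node with no children — equivalently, the end of a word that is not a proper prefix of any other stored word.
Those words: "jjjptt", "jjtp", "jppjjjpj", "jppptjp", "jptjppj", "jptjt", "jpttpjj"
Leaf count: 7

7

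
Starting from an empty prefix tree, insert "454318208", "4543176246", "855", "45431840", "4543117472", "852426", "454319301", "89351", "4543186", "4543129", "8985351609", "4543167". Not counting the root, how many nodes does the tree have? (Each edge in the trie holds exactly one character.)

Count nodes per top-level branch (shared prefixes stored once):
  '4'-branch (4543117472, 4543129, 4543167, 4543176246, 454318208, 45431840, 4543186, 454319301): 30 nodes
  '8'-branch (852426, 855, 89351, 8985351609): 19 nodes
Sum: 49

49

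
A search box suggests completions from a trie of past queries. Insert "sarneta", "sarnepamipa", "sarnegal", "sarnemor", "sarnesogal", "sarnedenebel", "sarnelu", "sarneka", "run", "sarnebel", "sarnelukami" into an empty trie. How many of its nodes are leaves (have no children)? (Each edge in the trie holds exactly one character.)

10

Leaves are exactly the stored words that no other stored word extends.
Those words: "run", "sarnebel", "sarnedenebel", "sarnegal", "sarneka", "sarnelukami", "sarnemor", "sarnepamipa", "sarnesogal", "sarneta"
Leaf count: 10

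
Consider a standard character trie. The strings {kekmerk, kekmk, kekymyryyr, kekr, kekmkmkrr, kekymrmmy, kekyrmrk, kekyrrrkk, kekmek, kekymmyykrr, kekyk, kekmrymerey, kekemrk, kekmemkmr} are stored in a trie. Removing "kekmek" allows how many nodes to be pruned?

After clearing the end-marker at "kekmek", prune upward until reaching a node still needed by another word.
The suffix "k" (1 node) is used only by "kekmek"; the node for "kekme" still has the child "r", so pruning stops there.
Nodes removed: 1

1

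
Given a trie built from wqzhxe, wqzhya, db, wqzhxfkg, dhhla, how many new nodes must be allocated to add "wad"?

2

"w" is already a path in the trie; the remaining "ad" must be added.
So 3 − 1 = 2 new nodes.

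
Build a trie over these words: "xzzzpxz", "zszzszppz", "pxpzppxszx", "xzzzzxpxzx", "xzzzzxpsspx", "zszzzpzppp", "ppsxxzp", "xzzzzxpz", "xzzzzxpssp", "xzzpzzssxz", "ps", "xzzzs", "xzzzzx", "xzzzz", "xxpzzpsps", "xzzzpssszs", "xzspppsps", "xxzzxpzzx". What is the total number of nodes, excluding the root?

85

Count nodes per top-level branch (shared prefixes stored once):
  'p'-branch (ppsxxzp, ps, pxpzppxszx): 17 nodes
  'x'-branch (xxpzzpsps, xxzzxpzzx, xzspppsps, xzzpzzssxz, xzzzpssszs, xzzzpxz, xzzzs, xzzzz, xzzzzx, xzzzzxpssp, xzzzzxpsspx, xzzzzxpxzx, xzzzzxpz): 53 nodes
  'z'-branch (zszzszppz, zszzzpzppp): 15 nodes
Sum: 85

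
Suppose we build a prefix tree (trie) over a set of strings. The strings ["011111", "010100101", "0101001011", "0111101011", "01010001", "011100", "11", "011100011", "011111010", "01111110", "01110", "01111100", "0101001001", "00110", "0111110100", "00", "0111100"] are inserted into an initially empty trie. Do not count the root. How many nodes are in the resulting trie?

42

Count nodes per top-level branch (shared prefixes stored once):
  '0'-branch (00, 00110, 01010001, 0101001001, 010100101, 0101001011, 01110, 011100, 011100011, 0111100, 0111101011, 011111, 01111100, 011111010, 0111110100, 01111110): 40 nodes
  '1'-branch (11): 2 nodes
Sum: 42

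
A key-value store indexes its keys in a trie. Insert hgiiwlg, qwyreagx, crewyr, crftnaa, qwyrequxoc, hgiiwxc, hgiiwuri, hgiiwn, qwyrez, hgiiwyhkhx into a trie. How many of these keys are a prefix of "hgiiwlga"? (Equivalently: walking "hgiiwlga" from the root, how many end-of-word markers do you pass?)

1

Check each prefix of "hgiiwlga" against the stored set — each match is an end-marker on the path.
Prefixes of the query that are stored words: "hgiiwlg"
Count: 1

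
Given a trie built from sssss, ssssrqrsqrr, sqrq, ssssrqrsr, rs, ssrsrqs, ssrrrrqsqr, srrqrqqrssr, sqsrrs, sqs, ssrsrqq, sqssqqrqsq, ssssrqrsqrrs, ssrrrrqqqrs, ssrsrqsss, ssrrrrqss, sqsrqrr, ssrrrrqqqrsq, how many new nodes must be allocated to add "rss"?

The longest prefix of "rss" already in the trie is "rs" (length 2).
Each of the 1 remaining characters creates one node.

1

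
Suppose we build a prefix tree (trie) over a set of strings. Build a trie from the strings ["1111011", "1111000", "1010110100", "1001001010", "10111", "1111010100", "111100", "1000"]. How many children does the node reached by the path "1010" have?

1

Follow the path "1010" to its node, then look at its outgoing edges.
Characters that immediately follow "1010" among the stored strings: {1}.
That node has 1 child edge.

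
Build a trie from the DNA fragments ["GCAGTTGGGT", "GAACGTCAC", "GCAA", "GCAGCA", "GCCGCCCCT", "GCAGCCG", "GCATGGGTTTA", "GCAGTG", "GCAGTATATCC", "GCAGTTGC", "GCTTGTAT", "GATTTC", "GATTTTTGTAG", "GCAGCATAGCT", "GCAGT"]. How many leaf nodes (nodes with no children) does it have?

13

A leaf is a node with no children — equivalently, the end of a word that is not a proper prefix of any other stored word.
Those words: "GAACGTCAC", "GATTTC", "GATTTTTGTAG", "GCAA", "GCAGCATAGCT", "GCAGCCG", "GCAGTATATCC", "GCAGTG", "GCAGTTGC", "GCAGTTGGGT", "GCATGGGTTTA", "GCCGCCCCT", "GCTTGTAT"
Leaf count: 13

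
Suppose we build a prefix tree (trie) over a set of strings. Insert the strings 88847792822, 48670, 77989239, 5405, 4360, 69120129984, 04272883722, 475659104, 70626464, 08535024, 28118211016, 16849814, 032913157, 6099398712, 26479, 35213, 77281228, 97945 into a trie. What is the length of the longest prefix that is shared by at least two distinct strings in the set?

Look for the deepest trie node that still has at least two words in its subtree.
"77281228" and "77989239" agree on "77" (2 characters) before diverging; nothing deeper is shared.
Longest shared-prefix length: 2

2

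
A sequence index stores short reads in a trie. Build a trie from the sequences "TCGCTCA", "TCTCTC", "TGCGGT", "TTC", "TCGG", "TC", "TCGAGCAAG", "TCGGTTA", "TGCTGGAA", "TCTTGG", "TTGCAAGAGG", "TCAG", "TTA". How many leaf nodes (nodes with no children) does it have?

A leaf is a node with no children — equivalently, the end of a word that is not a proper prefix of any other stored word.
Those words: "TCAG", "TCGAGCAAG", "TCGCTCA", "TCGGTTA", "TCTCTC", "TCTTGG", "TGCGGT", "TGCTGGAA", "TTA", "TTC", "TTGCAAGAGG"
Leaf count: 11

11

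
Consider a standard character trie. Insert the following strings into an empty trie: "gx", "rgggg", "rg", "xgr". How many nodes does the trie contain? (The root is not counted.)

Trie structure (* marks end of a word):
(root)
├─ g
│  └─ x *
├─ r
│  └─ g *
│     └─ g
│        └─ g
│           └─ g *
└─ x
   └─ g
      └─ r *
Counting every labelled node above: 10.

10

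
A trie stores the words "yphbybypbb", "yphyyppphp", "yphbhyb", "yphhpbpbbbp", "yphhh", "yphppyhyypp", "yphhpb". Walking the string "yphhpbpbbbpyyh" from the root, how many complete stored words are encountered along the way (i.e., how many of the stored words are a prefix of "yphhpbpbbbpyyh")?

2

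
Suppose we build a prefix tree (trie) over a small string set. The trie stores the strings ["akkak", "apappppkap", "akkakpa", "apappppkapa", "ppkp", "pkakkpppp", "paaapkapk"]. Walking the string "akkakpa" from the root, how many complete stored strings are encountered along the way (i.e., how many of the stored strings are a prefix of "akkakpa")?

2

Walk "akkakpa" from the root; an end-of-word marker is hit whenever a stored word is a prefix of "akkakpa".
Prefixes of the query that are stored words: "akkak", "akkakpa"
Count: 2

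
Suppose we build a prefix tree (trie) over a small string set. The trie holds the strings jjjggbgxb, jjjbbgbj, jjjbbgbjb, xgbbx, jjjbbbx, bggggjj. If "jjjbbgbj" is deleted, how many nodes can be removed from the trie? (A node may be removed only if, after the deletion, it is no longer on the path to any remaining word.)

0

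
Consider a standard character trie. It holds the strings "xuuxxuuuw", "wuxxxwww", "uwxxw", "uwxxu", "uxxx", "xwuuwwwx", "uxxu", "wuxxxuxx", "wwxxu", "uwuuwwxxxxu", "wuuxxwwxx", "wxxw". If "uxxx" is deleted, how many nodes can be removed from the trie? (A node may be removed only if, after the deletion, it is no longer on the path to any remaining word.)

1

A node on "uxxx"'s path can go only if nothing else ends at it or branches off below it.
The suffix "x" (1 node) is used only by "uxxx"; the node for "uxx" still has the child "u", so pruning stops there.
Nodes removed: 1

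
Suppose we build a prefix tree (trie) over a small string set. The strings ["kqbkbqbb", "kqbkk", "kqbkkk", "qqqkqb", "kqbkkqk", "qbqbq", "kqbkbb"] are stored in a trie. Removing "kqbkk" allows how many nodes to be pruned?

After clearing the end-marker at "kqbkk", prune upward until reaching a node still needed by another word.
Every node on "kqbkk" is still needed (e.g. by "kqbkkk"), so nothing is freed.
Nodes removed: 0

0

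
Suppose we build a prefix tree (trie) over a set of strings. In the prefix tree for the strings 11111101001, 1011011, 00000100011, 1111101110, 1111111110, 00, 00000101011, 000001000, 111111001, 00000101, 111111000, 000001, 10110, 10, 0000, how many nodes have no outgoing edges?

8

A leaf is a node with no children — equivalently, the end of a word that is not a proper prefix of any other stored word.
Those words: "00000100011", "00000101011", "1011011", "1111101110", "111111000", "111111001", "11111101001", "1111111110"
Leaf count: 8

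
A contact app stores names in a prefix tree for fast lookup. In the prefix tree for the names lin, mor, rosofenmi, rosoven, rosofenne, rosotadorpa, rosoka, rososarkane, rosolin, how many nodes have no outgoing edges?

9

A leaf is a node with no children — equivalently, the end of a word that is not a proper prefix of any other stored word.
Those words: "lin", "mor", "rosofenmi", "rosofenne", "rosoka", "rosolin", "rososarkane", "rosotadorpa", "rosoven"
Leaf count: 9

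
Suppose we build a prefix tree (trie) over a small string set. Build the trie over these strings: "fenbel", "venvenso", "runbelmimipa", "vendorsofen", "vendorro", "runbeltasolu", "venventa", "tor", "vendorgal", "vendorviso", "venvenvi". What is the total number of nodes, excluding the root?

56

Count nodes per top-level branch (shared prefixes stored once):
  'f'-branch (fenbel): 6 nodes
  'r'-branch (runbelmimipa, runbeltasolu): 18 nodes
  't'-branch (tor): 3 nodes
  'v'-branch (vendorgal, vendorro, vendorsofen, vendorviso, venvenso, venventa, venvenvi): 29 nodes
Sum: 56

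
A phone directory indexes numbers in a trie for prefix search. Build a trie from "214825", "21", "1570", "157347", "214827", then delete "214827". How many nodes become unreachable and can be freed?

Walk "214827" from the leaf back toward the root, removing each node that no remaining word uses.
The suffix "7" (1 node) is used only by "214827"; the node for "21482" still has the child "5", so pruning stops there.
Nodes removed: 1

1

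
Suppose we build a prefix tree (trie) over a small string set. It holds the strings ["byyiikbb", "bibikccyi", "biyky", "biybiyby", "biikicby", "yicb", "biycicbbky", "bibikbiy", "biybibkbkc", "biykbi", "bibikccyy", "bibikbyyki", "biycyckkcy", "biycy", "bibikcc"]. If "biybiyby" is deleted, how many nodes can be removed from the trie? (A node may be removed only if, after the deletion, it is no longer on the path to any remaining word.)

3

Walk "biybiyby" from the leaf back toward the root, removing each node that no remaining word uses.
The suffix "yby" (3 nodes) is used only by "biybiyby"; the node for "biybi" still has the child "b", so pruning stops there.
Nodes removed: 3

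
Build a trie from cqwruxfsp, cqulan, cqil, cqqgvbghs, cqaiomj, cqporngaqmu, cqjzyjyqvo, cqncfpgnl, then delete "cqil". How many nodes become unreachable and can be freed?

2

A node on "cqil"'s path can go only if nothing else ends at it or branches off below it.
The suffix "il" (2 nodes) is used only by "cqil"; the node for "cq" still has the child "w", so pruning stops there.
Nodes removed: 2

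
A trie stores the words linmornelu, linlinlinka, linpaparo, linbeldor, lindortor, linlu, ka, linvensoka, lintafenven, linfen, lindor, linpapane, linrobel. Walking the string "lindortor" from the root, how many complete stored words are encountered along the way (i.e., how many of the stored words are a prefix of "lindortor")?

Check each prefix of "lindortor" against the stored set — each match is an end-marker on the path.
Prefixes of the query that are stored words: "lindor", "lindortor"
Count: 2

2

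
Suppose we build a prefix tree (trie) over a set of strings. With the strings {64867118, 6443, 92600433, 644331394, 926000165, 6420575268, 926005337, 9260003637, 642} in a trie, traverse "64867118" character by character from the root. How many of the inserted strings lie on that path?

Traverse "64867118" character by character; count nodes along the way that are marked as word ends.
Prefixes of the query that are stored words: "64867118"
Count: 1

1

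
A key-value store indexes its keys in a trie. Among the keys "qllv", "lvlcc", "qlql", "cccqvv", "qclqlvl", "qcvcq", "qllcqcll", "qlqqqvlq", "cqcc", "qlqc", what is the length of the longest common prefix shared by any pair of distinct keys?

Look for the deepest trie node that still has at least two words in its subtree.
e.g. "qllcqcll" and "qllv" share the prefix "qll" of length 3; no pair shares a longer one.
Longest shared-prefix length: 3

3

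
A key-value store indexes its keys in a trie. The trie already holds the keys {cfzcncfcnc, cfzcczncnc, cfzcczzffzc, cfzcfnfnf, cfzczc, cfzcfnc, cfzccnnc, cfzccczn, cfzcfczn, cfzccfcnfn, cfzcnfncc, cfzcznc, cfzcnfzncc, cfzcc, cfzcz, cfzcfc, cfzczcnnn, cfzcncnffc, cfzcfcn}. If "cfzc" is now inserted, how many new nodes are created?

0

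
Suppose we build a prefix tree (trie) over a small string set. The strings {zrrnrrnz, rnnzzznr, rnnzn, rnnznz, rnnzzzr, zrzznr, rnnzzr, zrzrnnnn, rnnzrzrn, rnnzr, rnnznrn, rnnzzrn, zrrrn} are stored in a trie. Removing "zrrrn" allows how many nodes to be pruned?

A node on "zrrrn"'s path can go only if nothing else ends at it or branches off below it.
The suffix "rn" (2 nodes) is used only by "zrrrn"; the node for "zrr" still has the child "n", so pruning stops there.
Nodes removed: 2

2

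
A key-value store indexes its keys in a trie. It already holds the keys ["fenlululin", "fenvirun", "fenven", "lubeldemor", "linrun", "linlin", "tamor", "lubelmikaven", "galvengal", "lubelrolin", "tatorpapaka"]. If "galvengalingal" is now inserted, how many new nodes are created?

5

Walking "galvengalingal" from the root, the first 9 characters ("galvengal") follow existing edges; "i" is the first miss.
So 14 − 9 = 5 new nodes.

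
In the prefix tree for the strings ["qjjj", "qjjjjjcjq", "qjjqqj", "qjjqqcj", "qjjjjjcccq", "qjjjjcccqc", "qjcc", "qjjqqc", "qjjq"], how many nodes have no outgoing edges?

6

A leaf is a node with no children — equivalently, the end of a word that is not a proper prefix of any other stored word.
Those words: "qjcc", "qjjjjcccqc", "qjjjjjcccq", "qjjjjjcjq", "qjjqqcj", "qjjqqj"
Leaf count: 6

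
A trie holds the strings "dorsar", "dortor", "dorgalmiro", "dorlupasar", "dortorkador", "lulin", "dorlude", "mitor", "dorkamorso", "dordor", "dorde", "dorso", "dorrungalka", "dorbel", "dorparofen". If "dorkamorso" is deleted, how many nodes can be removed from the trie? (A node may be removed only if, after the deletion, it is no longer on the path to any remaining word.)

7

After clearing the end-marker at "dorkamorso", prune upward until reaching a node still needed by another word.
The suffix "kamorso" (7 nodes) is used only by "dorkamorso"; the node for "dor" still has the child "s", so pruning stops there.
Nodes removed: 7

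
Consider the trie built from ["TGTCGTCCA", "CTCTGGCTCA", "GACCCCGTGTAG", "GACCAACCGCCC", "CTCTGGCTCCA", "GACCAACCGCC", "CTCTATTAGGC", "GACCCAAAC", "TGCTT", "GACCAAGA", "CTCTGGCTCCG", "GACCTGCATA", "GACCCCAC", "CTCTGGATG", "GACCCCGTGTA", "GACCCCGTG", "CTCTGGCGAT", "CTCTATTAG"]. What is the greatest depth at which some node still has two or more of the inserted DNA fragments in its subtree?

11

The deepest shared node is where two words last agree before diverging.
e.g. "GACCAACCGCC" and "GACCAACCGCCC" share the prefix "GACCAACCGCC" of length 11; no pair shares a longer one.
Longest shared-prefix length: 11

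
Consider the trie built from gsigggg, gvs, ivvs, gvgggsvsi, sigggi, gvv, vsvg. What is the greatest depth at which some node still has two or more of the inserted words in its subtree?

Look for the deepest trie node that still has at least two words in its subtree.
"gvgggsvsi" and "gvs" agree on "gv" (2 characters) before diverging; nothing deeper is shared.
Longest shared-prefix length: 2

2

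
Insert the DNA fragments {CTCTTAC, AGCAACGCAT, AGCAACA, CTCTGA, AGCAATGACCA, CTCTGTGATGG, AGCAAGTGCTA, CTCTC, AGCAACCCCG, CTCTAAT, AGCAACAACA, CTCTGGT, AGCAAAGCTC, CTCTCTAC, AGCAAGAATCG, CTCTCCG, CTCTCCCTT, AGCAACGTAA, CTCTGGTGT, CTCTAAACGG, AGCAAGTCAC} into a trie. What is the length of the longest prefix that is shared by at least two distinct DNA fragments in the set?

7

Equivalently: take the maximum, over all pairs, of their longest common prefix length.
"AGCAACA" and "AGCAACAACA" agree on "AGCAACA" (7 characters) before diverging; nothing deeper is shared.
Longest shared-prefix length: 7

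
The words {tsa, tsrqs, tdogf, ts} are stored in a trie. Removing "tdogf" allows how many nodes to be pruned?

4

A node on "tdogf"'s path can go only if nothing else ends at it or branches off below it.
The suffix "dogf" (4 nodes) is used only by "tdogf"; the node for "t" still has the child "s", so pruning stops there.
Nodes removed: 4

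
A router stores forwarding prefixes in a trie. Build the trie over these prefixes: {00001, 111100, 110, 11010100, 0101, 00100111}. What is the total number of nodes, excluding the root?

26

Count nodes per top-level branch (shared prefixes stored once):
  '0'-branch (00001, 00100111, 0101): 14 nodes
  '1'-branch (110, 11010100, 111100): 12 nodes
Sum: 26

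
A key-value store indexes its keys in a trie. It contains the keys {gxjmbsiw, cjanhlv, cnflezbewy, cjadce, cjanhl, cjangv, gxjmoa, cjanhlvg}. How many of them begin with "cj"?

5

Traverse to the node for "cj", then collect every word in that subtree.
Matches: "cjadce", "cjangv", "cjanhl", "cjanhlv", "cjanhlvg"
Count: 5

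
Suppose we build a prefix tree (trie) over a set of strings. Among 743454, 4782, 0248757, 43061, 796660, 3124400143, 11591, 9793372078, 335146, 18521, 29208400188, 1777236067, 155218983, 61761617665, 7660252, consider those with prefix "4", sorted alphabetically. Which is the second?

4782

Words with prefix "4", in lexicographic order: "43061", "4782"
The 2nd is 4782.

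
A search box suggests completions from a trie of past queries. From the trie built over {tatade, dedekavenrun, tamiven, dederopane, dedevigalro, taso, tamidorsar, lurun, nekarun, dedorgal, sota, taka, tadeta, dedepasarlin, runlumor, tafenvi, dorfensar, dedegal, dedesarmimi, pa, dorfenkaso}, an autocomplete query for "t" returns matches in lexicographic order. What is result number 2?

Words with prefix "t", in lexicographic order: "tadeta", "tafenvi", "taka", "tamidorsar", "tamiven", "taso", "tatade"
Position 2: tafenvi

tafenvi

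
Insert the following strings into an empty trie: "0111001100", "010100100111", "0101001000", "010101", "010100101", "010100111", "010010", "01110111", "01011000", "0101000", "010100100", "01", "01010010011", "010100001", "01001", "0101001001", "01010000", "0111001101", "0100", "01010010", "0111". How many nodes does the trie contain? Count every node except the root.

Trace insertions, counting only characters that open a new branch:
  "0111001100" → 10 new (0, 1, 1, 1, 0, 0, 1, 1, 0, 0)
  "010100100111" → prefix "01" already present; 10 new (0, 1, 0, 0, 1, 0, 0, 1, 1, 1)
  "0101001000" → prefix "010100100" already present; 1 new (0)
  "010101" → prefix "01010" already present; 1 new (1)
  "010100101" → prefix "01010010" already present; 1 new (1)
  "010100111" → prefix "0101001" already present; 2 new (1, 1)
  "010010" → prefix "010" already present; 3 new (0, 1, 0)
  "01110111" → prefix "01110" already present; 3 new (1, 1, 1)
  "01011000" → prefix "0101" already present; 4 new (1, 0, 0, 0)
  "0101000" → prefix "010100" already present; 1 new (0)
  "010100100" → prefix "010100100" already present; 0 new (none)
  "01" → prefix "01" already present; 0 new (none)
  "01010010011" → prefix "01010010011" already present; 0 new (none)
  "010100001" → prefix "0101000" already present; 2 new (0, 1)
  "01001" → prefix "01001" already present; 0 new (none)
  "0101001001" → prefix "0101001001" already present; 0 new (none)
  "01010000" → prefix "01010000" already present; 0 new (none)
  "0111001101" → prefix "011100110" already present; 1 new (1)
  "0100" → prefix "0100" already present; 0 new (none)
  "01010010" → prefix "01010010" already present; 0 new (none)
  "0111" → prefix "0111" already present; 0 new (none)
Total nodes = 10 + 10 + 1 + 1 + 1 + 2 + 3 + 3 + 4 + 1 + 0 + 0 + 0 + 2 + 0 + 0 + 0 + 1 + 0 + 0 + 0 = 39

39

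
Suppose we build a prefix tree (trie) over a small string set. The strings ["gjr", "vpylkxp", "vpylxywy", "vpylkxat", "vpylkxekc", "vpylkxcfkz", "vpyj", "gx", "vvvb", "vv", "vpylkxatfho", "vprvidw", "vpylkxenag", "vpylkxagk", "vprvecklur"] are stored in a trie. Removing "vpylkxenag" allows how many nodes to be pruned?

3

After clearing the end-marker at "vpylkxenag", prune upward until reaching a node still needed by another word.
The suffix "nag" (3 nodes) is used only by "vpylkxenag"; the node for "vpylkxe" still has the child "k", so pruning stops there.
Nodes removed: 3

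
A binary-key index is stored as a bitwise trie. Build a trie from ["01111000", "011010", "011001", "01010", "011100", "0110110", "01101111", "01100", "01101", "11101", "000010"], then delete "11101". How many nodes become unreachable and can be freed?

Walk "11101" from the leaf back toward the root, removing each node that no remaining word uses.
No other word shares any prefix with "11101", so all 5 of its nodes go.
Nodes removed: 5

5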